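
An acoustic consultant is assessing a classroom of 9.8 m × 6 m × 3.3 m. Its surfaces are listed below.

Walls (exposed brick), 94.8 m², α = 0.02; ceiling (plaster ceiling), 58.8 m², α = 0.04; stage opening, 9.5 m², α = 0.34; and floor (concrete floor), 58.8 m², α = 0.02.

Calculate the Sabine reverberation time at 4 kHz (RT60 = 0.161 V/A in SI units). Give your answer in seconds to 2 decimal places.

Summing Sᵢαᵢ: 1.896 + 2.352 + 3.230 + 1.176 → A = 8.654 sabins.
V = 9.8·6·3.3 = 194.04 m³.
Sabine: RT60 = 0.161 × 194.04 / 8.654 = 3.61 s.

3.61 seconds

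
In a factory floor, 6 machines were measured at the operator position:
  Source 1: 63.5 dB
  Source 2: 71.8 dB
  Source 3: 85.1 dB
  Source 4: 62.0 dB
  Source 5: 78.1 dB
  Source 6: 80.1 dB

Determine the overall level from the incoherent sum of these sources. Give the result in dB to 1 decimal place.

87.1 dB

Sum in the linear (power) domain: Σ 10^(Lᵢ/10) = 10^(63.5/10) + 10^(71.8/10) + 10^(85.1/10) + 10^(62.0/10) + 10^(78.1/10) + 10^(80.1/10) = 5.094e+08.
Combined level = 10 log₁₀(5.094e+08) = 87.1 dB.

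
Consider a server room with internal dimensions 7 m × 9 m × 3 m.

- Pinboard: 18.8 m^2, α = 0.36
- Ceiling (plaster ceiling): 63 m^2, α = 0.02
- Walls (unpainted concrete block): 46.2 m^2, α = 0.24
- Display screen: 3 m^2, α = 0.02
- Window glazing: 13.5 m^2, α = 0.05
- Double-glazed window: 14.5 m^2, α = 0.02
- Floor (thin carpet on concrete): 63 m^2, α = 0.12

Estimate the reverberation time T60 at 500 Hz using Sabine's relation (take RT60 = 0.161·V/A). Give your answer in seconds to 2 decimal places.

1.10 sec

Total absorption A = 18.8×0.36 + 63×0.02 + 46.2×0.24 + 3×0.02 + 13.5×0.05 + 14.5×0.02 + 63×0.12
  = 6.768 + 1.260 + 11.088 + 0.060 + 0.675 + 0.290 + 7.560 = 27.701 m^2 sabins.
V = 7·9·3 = 189 m³.
Sabine: RT60 = 0.161 × 189 / 27.701 = 1.10 s.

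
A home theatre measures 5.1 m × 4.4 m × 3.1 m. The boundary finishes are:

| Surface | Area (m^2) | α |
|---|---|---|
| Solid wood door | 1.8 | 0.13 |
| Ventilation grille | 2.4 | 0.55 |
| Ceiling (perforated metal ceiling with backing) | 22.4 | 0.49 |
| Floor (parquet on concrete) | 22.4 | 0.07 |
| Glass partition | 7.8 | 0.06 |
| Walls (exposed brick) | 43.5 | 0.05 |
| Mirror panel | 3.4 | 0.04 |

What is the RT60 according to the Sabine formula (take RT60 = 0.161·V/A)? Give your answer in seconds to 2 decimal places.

0.66 sec

Total absorption A = 1.8*0.13 + 2.4*0.55 + 22.4*0.49 + 22.4*0.07 + 7.8*0.06 + 43.5*0.05 + 3.4*0.04
  = 0.234 + 1.320 + 10.976 + 1.568 + 0.468 + 2.175 + 0.136 = 16.877 m^2 sabins.
Volume V = 5.1 × 4.4 × 3.1 = 69.564 m³.
Sabine: RT60 = 0.161 × 69.564 / 16.877 = 0.66 s.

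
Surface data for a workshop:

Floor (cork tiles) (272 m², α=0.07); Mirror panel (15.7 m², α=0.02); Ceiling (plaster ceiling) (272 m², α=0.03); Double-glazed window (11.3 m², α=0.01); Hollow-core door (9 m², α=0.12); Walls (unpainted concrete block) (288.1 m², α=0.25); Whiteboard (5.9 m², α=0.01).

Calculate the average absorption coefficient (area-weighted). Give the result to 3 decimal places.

0.115

Total surface area S = 874.0 m².
Weighted sum Σ Sα = 100.791.
ᾱ = A/S = 0.115.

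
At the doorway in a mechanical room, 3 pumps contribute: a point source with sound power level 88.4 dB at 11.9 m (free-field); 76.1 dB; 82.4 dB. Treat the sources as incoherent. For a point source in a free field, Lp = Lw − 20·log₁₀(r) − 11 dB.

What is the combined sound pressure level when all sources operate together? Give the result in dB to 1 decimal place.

83.3 dB

Source at 11.9 m: Lp = 88.4 − 20·log₁₀(11.9) − 11 = 55.9 dB.
Sum in the linear (power) domain: Σ 10^(Lᵢ/10) = 10^(55.9/10) + 10^(76.1/10) + 10^(82.4/10) = 2.149e+08.
L_total = 10·log₁₀(2.149e+08) = 83.3 dB.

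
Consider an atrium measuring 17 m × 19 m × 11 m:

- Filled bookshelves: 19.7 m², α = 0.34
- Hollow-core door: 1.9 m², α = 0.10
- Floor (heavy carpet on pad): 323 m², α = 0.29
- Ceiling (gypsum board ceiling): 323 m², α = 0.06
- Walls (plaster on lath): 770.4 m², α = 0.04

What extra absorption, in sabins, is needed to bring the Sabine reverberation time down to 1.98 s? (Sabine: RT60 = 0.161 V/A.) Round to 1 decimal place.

138.2 sabins

Summing Sᵢαᵢ: 6.698 + 0.190 + 93.670 + 19.380 + 30.816 → A₁ = 150.754 sabins.
Target A₂ = 0.161·3553/1.98 = 288.906 sabins (V = 3553 m³).
Shortfall: 288.906 − 150.754 = 138.2 sabins.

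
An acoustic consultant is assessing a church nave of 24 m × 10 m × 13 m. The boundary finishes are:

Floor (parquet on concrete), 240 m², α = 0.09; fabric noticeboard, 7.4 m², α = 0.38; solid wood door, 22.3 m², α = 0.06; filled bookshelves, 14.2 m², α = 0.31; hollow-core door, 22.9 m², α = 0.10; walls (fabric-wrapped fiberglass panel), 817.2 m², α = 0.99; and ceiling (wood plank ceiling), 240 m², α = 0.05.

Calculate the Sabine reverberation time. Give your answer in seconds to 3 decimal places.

0.589 sec

A = Σ Sᵢαᵢ = 240·0.09 + 7.4·0.38 + 22.3·0.06 + 14.2·0.31 + 22.9·0.10 + 817.2·0.99 + 240·0.05 = 853.470 sabins.
V = 24·10·13 = 3120 m³.
RT60 = 0.161 · V / A = 0.161 × 3120 / 853.470 = 0.589 s.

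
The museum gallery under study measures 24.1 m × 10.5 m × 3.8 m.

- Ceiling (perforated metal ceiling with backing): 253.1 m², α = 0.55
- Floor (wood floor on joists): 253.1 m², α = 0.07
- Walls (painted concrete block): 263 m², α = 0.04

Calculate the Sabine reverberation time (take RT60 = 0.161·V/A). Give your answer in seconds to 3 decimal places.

Equivalent absorption area: A = 253.1·0.55 + 253.1·0.07 + 263·0.04 = 167.442 m².
V = 24.1·10.5·3.8 = 961.59 m³.
T = 0.161 V/A = 0.161·961.59/167.442 = 0.925 s.

0.925 sec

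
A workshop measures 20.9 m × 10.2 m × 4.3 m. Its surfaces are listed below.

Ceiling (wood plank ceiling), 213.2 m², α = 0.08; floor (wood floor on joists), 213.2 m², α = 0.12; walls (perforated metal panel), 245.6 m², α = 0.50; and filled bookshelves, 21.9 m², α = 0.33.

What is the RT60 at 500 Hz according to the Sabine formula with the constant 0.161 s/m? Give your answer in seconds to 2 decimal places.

0.85 s

Equivalent absorption area: A = 213.2·0.08 + 213.2·0.12 + 245.6·0.50 + 21.9·0.33 = 172.667 m².
V = 20.9·10.2·4.3 = 916.674 m³.
T = 0.161 V/A = 0.161·916.674/172.667 = 0.85 s.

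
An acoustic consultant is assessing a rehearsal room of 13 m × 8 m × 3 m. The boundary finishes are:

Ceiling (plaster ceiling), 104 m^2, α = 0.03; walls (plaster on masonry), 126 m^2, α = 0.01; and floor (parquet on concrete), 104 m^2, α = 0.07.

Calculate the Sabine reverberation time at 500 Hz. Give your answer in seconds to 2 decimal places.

Summing Sᵢαᵢ: 3.120 + 1.260 + 7.280 → A = 11.660 sabins.
V = 13·8·3 = 312 m³.
T = 0.161 V/A = 0.161·312/11.660 = 4.31 s.

4.31 seconds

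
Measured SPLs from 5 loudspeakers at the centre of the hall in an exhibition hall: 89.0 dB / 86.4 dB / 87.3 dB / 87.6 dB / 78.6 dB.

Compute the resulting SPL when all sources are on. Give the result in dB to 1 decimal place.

93.8 dB

Sum in the linear (power) domain: Σ 10^(Lᵢ/10) = 10^(89.0/10) + 10^(86.4/10) + 10^(87.3/10) + 10^(87.6/10) + 10^(78.6/10) = 2.416e+09.
L_total = 10·log₁₀(2.416e+09) = 93.8 dB.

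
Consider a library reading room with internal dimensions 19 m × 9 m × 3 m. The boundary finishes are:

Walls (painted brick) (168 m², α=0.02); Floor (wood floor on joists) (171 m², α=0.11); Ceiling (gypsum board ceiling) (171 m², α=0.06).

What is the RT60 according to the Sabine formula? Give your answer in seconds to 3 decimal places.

2.547 s

Equivalent absorption area: A = 168×0.02 + 171×0.11 + 171×0.06 = 32.430 m².
Room volume: 513 m³.
Sabine: RT60 = 0.161 × 513 / 32.430 = 2.547 s.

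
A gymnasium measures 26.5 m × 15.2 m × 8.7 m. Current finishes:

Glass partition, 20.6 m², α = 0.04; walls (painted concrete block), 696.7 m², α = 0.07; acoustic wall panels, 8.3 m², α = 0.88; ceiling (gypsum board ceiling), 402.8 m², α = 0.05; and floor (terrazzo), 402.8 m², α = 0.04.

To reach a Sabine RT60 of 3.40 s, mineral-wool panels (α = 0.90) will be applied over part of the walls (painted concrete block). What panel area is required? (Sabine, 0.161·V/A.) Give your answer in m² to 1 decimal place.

87.7

Summing Sᵢαᵢ: 0.824 + 48.769 + 7.304 + 20.140 + 16.112 → A₁ = 93.149 sabins.
Required A₂ = 0.161·3504.36/3.40 = 165.942 sabins.
Absorption to add: 165.942 − 93.149 = 72.793 sabins.
Net gain per m²: Δα = 0.90 − 0.07 = 0.83.
Panel area = 72.793 / 0.83 = 87.7 m².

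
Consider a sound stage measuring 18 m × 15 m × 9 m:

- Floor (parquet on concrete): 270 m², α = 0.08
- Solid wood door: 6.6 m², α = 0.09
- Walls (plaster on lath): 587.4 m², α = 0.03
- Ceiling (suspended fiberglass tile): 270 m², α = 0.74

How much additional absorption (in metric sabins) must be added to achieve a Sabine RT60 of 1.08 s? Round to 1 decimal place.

122.6 sabins

Summing Sᵢαᵢ: 21.600 + 0.594 + 17.622 + 199.800 → A₁ = 239.616 sabins.
Target A₂ = 0.161·2430/1.08 = 362.250 sabins (V = 2430 m³).
ΔA = A₂ − A₁ = 362.250 − 239.616 = 122.6 sabins.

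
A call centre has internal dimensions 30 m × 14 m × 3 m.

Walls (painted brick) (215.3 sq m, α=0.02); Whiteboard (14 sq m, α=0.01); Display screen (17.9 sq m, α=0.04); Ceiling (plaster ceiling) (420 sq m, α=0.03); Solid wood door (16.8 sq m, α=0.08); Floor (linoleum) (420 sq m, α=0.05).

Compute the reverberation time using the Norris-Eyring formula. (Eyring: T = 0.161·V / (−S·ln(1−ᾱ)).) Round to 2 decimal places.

Total surface area S = 215.3 + 14 + 17.9 + 420 + 16.8 + 420 = 1104.0 sq m.
Σ(Sᵢαᵢ) = 215.3×0.02 + 14×0.01 + 17.9×0.04 + 420×0.03 + 16.8×0.08 + 420×0.05 = 40.106.
Mean coefficient ᾱ = A/S = 0.0363.
Eyring denominator: −S ln(1−ᾱ) = 40.821.
V = 30 × 14 × 3 = 1260 m³.
T = 0.161·V/[−S·ln(1−ᾱ)] = 0.161·1260/40.821 = 4.97 s.

4.97 seconds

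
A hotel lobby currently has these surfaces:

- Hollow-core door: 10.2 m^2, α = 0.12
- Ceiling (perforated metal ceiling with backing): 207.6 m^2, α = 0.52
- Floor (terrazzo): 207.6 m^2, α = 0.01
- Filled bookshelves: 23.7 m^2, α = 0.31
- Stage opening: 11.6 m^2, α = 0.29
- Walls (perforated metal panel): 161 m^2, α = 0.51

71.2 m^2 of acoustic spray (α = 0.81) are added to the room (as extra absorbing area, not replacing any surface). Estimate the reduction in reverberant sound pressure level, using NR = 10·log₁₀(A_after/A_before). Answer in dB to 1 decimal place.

1.1 dB

A_before = Σ Sᵢαᵢ = 10.2·0.12 + 207.6·0.52 + 207.6·0.01 + 23.7·0.31 + 11.6·0.29 + 161·0.51 = 204.073 sabins.
Added absorption = 71.2 × 0.81 = 57.672 sabins.
A_after = 204.073 + 57.672 = 261.745 sabins.
Reduction = 10 log₁₀(A_after/A_before) = 10 log₁₀(1.2826) = 1.1 dB.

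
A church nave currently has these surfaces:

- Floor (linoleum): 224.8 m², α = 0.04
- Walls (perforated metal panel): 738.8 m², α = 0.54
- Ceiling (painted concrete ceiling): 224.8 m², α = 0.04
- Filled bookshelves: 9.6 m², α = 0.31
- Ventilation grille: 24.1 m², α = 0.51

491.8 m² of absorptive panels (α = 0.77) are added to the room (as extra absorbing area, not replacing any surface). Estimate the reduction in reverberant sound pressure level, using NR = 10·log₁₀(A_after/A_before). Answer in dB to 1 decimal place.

2.7 dB

Equivalent absorption area: A_before = 224.8*0.04 + 738.8*0.54 + 224.8*0.04 + 9.6*0.31 + 24.1*0.51 = 432.203 m².
Added absorption = 491.8 × 0.77 = 378.686 sabins.
A_after = 432.203 + 378.686 = 810.889 sabins.
NR = 10·log₁₀(810.889/432.203) = 2.7 dB.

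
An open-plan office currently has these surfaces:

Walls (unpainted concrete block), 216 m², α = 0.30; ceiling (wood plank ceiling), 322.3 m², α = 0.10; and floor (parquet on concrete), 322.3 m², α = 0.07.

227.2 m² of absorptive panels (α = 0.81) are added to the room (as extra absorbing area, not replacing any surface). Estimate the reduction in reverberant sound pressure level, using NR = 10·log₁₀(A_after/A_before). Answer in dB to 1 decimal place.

Equivalent absorption area: A_before = 216·0.30 + 322.3·0.10 + 322.3·0.07 = 119.591 m².
Treatment contributes 227.2·0.81 = 184.032 sabins.
New total A_after = 303.623 sabins.
NR = 10·log₁₀(303.623/119.591) = 4.0 dB.

4.0 dB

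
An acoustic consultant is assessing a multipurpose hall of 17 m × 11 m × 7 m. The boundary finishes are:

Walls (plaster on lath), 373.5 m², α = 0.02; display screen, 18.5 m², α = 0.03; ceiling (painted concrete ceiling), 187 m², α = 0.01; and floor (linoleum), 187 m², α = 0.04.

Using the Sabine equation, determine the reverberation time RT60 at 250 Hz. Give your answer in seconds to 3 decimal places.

A = Σ Sᵢαᵢ = 373.5*0.02 + 18.5*0.03 + 187*0.01 + 187*0.04 = 17.375 sabins.
V = 17·11·7 = 1309 m³.
RT60 = 0.161 · V / A = 0.161 × 1309 / 17.375 = 12.129 s.

12.129 sec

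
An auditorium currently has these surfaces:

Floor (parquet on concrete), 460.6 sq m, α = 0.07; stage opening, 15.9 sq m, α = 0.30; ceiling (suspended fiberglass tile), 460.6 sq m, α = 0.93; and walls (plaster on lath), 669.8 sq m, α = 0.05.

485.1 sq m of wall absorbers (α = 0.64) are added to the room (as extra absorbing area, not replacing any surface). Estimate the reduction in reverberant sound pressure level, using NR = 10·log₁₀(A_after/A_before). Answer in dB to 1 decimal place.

2.1 dB

Total absorption A_before = 460.6·0.07 + 15.9·0.30 + 460.6·0.93 + 669.8·0.05
  = 32.242 + 4.770 + 428.358 + 33.490 = 498.860 sq m sabins.
Added absorption = 485.1 × 0.64 = 310.464 sabins.
New total A_after = 809.324 sabins.
Reduction = 10 log₁₀(A_after/A_before) = 10 log₁₀(1.6223) = 2.1 dB.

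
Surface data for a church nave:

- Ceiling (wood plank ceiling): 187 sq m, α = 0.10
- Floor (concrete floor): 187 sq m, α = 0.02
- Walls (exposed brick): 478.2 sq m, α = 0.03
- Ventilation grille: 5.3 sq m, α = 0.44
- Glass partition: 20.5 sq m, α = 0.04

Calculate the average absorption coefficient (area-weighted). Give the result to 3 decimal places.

Total surface area S = 878.0 sq m.
Σ(Sᵢαᵢ) = 187·0.10 + 187·0.02 + 478.2·0.03 + 5.3·0.44 + 20.5·0.04 = 39.938.
ᾱ = A/S = 0.045.

0.045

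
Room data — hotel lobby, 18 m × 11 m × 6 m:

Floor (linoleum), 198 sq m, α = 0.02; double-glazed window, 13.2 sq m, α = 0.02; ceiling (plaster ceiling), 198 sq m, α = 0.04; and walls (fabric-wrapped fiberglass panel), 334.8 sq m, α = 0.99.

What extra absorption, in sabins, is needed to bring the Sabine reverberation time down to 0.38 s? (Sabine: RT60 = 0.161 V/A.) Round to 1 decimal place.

Summing Sᵢαᵢ: 3.960 + 0.264 + 7.920 + 331.452 → A₁ = 343.596 sabins.
V = 1188 m³. Required absorption A₂ = 0.161 × 1188 / 0.38 = 503.337 sabins.
Additional absorption ΔA = 503.337 − 343.596 = 159.7 sabins.

159.7 sabins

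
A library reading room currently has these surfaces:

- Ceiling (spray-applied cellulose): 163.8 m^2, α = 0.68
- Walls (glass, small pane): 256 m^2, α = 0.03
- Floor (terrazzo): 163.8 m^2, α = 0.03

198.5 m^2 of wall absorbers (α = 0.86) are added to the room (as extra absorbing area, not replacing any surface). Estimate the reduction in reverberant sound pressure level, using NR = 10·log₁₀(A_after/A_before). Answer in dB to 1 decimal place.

3.8 dB

Equivalent absorption area: A_before = 163.8·0.68 + 256·0.03 + 163.8·0.03 = 123.978 m^2.
Added absorption = 198.5 × 0.86 = 170.710 sabins.
A_after = 123.978 + 170.710 = 294.688 sabins.
NR = 10·log₁₀(294.688/123.978) = 3.8 dB.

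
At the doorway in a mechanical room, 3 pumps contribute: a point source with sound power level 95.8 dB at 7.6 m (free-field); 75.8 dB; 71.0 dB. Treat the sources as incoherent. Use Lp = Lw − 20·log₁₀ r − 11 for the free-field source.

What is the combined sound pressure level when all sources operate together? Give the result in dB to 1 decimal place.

77.5 dB

Source at 7.6 m: Lp = 95.8 − 20·log₁₀(7.6) − 11 = 67.2 dB.
Converting to relative power and adding: 10^(67.2/10) + 10^(75.8/10) + 10^(71.0/10) = 5.586e+07.
Combined level = 10 log₁₀(5.586e+07) = 77.5 dB.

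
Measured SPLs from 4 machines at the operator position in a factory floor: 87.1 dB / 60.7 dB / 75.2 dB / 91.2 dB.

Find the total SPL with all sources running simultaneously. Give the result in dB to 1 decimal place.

92.7 dB

Converting to relative power and adding: 10^(87.1/10) + 10^(60.7/10) + 10^(75.2/10) + 10^(91.2/10) = 1.865e+09.
Back to dB: 10·log₁₀ Σ = 92.7 dB.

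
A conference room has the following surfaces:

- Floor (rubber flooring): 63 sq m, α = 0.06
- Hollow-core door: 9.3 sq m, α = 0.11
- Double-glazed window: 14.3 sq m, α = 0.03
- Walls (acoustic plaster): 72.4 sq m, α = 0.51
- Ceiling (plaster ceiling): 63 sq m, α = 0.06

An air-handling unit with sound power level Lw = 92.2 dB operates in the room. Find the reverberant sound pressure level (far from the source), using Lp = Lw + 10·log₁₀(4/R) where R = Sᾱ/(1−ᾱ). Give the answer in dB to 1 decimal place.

A = 45.936 sabins; S = 222.0 sq m.
ᾱ = 45.936/222.0 = 0.2069; R = Sᾱ/(1−ᾱ) = 45.936/(1−0.2069) = 57.920 sq m.
Lp = Lw + 10 log₁₀(4/R) = 92.2 -11.61 = 80.6 dB.

80.6 dB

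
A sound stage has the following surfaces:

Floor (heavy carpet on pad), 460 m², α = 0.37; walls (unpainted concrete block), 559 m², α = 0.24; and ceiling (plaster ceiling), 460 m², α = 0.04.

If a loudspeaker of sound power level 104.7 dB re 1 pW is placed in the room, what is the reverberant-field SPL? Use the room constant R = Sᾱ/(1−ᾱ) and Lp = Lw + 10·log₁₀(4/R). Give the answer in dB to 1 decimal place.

84.6 dB

Σ(Sᵢαᵢ) = 460·0.37 + 559·0.24 + 460·0.04 = 322.760; total area S = 1479.0 m².
ᾱ = 322.760/1479.0 = 0.2182; R = Sᾱ/(1−ᾱ) = 322.760/(1−0.2182) = 412.842 m².
Lp = 104.7 + 10·log₁₀(4/412.842) = 104.7 + (-20.14) = 84.6 dB.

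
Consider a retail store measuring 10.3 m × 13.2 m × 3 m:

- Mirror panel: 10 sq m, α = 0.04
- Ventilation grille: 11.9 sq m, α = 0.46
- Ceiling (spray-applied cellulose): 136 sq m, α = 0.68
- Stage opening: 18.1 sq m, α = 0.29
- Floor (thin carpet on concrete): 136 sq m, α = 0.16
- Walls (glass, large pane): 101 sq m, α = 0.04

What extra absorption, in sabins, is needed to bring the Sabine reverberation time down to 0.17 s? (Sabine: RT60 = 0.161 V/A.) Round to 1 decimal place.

256.9 sabins

A₁ = Σ Sᵢαᵢ = 10×0.04 + 11.9×0.46 + 136×0.68 + 18.1×0.29 + 136×0.16 + 101×0.04 = 129.403 sabins.
For T = 0.17 s, need A₂ = 0.161·V/T = 0.161·407.88/0.17 = 386.286 sabins.
Additional absorption ΔA = 386.286 − 129.403 = 256.9 sabins.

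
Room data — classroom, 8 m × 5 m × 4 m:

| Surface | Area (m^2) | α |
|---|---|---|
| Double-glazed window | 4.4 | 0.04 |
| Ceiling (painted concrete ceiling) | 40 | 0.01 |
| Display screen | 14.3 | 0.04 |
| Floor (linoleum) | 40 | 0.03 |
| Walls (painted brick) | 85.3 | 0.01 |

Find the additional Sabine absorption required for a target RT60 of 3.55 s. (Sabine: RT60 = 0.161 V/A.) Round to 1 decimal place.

A₁ = Σ Sᵢαᵢ = 4.4×0.04 + 40×0.01 + 14.3×0.04 + 40×0.03 + 85.3×0.01 = 3.201 sabins.
Target A₂ = 0.161·160/3.55 = 7.256 sabins (V = 160 m³).
Additional absorption ΔA = 7.256 − 3.201 = 4.1 sabins.

4.1 sabins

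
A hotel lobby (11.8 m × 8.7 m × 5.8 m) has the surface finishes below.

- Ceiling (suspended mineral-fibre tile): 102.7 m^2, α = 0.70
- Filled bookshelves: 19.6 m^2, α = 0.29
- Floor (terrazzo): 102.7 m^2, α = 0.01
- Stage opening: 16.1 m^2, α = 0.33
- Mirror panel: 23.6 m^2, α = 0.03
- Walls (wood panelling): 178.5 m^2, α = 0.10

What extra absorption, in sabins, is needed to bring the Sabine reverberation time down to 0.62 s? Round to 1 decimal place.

52.1 sabins

Equivalent absorption area: A₁ = 102.7*0.70 + 19.6*0.29 + 102.7*0.01 + 16.1*0.33 + 23.6*0.03 + 178.5*0.10 = 102.472 m^2.
V = 595.428 m³. Required absorption A₂ = 0.161 × 595.428 / 0.62 = 154.619 sabins.
Shortfall: 154.619 − 102.472 = 52.1 sabins.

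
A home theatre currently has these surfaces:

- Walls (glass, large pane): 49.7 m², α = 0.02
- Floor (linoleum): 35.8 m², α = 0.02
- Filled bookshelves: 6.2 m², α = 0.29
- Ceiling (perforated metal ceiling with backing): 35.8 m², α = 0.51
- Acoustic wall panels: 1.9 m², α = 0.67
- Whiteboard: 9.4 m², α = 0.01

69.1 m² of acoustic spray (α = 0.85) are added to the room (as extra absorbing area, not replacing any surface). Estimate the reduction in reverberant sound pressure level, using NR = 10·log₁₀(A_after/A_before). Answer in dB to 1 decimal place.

5.5 dB

Equivalent absorption area: A_before = 49.7×0.02 + 35.8×0.02 + 6.2×0.29 + 35.8×0.51 + 1.9×0.67 + 9.4×0.01 = 23.133 m².
Treatment contributes 69.1·0.85 = 58.735 sabins.
New total A_after = 81.868 sabins.
Reduction = 10 log₁₀(A_after/A_before) = 10 log₁₀(3.5390) = 5.5 dB.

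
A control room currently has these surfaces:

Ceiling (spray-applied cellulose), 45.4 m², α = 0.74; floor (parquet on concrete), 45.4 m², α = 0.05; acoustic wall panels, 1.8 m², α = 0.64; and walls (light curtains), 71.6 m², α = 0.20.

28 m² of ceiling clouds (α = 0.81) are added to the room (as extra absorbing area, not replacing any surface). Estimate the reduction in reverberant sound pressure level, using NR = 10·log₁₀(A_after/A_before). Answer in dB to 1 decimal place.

Summing Sᵢαᵢ: 33.596 + 2.270 + 1.152 + 14.320 → A_before = 51.338 sabins.
Treatment contributes 28·0.81 = 22.680 sabins.
New total A_after = 74.018 sabins.
NR = 10·log₁₀(74.018/51.338) = 1.6 dB.

1.6 dB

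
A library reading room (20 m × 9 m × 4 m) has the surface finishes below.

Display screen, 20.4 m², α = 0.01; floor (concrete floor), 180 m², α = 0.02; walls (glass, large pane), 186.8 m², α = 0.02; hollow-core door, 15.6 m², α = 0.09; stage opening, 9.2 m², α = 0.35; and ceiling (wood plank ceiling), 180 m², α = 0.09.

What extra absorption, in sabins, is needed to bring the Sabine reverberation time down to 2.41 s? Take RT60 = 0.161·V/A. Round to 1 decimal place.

19.7 sabins

A₁ = Σ Sᵢαᵢ = 20.4·0.01 + 180·0.02 + 186.8·0.02 + 15.6·0.09 + 9.2·0.35 + 180·0.09 = 28.364 sabins.
For T = 2.41 s, need A₂ = 0.161·V/T = 0.161·720/2.41 = 48.100 sabins.
ΔA = A₂ − A₁ = 48.100 − 28.364 = 19.7 sabins.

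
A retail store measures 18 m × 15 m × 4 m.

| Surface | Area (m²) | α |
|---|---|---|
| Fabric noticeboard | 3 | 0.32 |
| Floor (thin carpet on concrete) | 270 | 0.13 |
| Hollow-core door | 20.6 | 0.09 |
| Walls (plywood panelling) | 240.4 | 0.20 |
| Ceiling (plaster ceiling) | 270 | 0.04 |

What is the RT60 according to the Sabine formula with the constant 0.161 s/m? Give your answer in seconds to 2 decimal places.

Total absorption A = 3×0.32 + 270×0.13 + 20.6×0.09 + 240.4×0.20 + 270×0.04
  = 0.960 + 35.100 + 1.854 + 48.080 + 10.800 = 96.794 m² sabins.
Room volume: 1080 m³.
RT60 = 0.161 · V / A = 0.161 × 1080 / 96.794 = 1.80 s.

1.80 s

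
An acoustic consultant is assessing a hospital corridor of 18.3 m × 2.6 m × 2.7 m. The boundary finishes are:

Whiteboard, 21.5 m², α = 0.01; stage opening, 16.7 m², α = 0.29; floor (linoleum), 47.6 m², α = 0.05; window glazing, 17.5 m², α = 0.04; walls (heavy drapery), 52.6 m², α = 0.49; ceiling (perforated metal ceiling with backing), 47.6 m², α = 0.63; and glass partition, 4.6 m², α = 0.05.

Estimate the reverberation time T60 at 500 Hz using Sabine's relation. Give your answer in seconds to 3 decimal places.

0.323 seconds

Total absorption A = 21.5·0.01 + 16.7·0.29 + 47.6·0.05 + 17.5·0.04 + 52.6·0.49 + 47.6·0.63 + 4.6·0.05
  = 0.215 + 4.843 + 2.380 + 0.700 + 25.774 + 29.988 + 0.230 = 64.130 m² sabins.
V = 18.3·2.6·2.7 = 128.466 m³.
Sabine: RT60 = 0.161 × 128.466 / 64.130 = 0.323 s.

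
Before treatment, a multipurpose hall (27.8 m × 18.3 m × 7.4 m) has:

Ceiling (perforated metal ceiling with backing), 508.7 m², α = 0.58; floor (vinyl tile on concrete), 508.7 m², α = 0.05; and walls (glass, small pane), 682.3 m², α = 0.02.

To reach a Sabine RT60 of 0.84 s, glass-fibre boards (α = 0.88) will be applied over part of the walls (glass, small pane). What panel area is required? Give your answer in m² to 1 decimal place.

Summing Sᵢαᵢ: 295.046 + 25.435 + 13.646 → A₁ = 334.127 sabins.
Required A₂ = 0.161·3764.676/0.84 = 721.563 sabins.
Absorption to add: 721.563 − 334.127 = 387.436 sabins.
Net gain per m²: Δα = 0.88 − 0.02 = 0.86.
Panel area = 387.436 / 0.86 = 450.5 m².

450.5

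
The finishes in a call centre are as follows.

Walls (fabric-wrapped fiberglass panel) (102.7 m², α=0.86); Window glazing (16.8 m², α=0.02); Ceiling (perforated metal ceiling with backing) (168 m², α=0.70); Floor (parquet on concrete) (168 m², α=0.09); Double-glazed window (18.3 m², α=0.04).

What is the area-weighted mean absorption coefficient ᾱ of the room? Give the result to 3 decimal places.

0.469

Total surface area S = 473.8 m².
Σ(Sᵢαᵢ) = 102.7·0.86 + 16.8·0.02 + 168·0.70 + 168·0.09 + 18.3·0.04 = 222.110.
ᾱ = 222.110 / 473.8 = 0.469.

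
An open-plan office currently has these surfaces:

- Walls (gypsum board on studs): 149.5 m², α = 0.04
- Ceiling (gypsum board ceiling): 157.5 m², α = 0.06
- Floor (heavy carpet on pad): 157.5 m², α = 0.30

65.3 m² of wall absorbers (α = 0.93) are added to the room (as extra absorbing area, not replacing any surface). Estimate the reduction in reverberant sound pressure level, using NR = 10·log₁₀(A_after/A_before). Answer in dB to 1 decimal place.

2.9 dB

A_before = Σ Sᵢαᵢ = 149.5×0.04 + 157.5×0.06 + 157.5×0.30 = 62.680 sabins.
Treatment contributes 65.3·0.93 = 60.729 sabins.
New total A_after = 123.409 sabins.
Reduction = 10 log₁₀(A_after/A_before) = 10 log₁₀(1.9689) = 2.9 dB.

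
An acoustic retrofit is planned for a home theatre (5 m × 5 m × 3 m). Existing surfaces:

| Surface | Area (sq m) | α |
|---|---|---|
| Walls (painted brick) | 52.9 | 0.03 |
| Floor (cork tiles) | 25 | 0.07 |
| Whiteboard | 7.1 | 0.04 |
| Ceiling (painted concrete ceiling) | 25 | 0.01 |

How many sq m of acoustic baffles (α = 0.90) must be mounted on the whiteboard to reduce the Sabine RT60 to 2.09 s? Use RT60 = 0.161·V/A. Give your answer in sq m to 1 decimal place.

2.2

Summing Sᵢαᵢ: 1.587 + 1.750 + 0.284 + 0.250 → A₁ = 3.871 sabins.
V = 75 m³. Target absorption A₂ = 0.161 × 75 / 2.09 = 5.778 sabins.
Absorption to add: 5.778 − 3.871 = 1.907 sabins.
Each sq m of panel replacing the whiteboard adds (0.90 − 0.04) = 0.86 sabins.
Panel area = 1.907 / 0.86 = 2.2 sq m.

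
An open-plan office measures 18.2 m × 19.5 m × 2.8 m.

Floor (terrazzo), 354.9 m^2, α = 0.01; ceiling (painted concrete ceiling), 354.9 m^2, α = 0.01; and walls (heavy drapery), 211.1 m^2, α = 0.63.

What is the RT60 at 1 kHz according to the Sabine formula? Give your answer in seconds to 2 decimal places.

1.14 seconds

A = Σ Sᵢαᵢ = 354.9×0.01 + 354.9×0.01 + 211.1×0.63 = 140.091 sabins.
V = 18.2·19.5·2.8 = 993.72 m³.
RT60 = 0.161 · V / A = 0.161 × 993.72 / 140.091 = 1.14 s.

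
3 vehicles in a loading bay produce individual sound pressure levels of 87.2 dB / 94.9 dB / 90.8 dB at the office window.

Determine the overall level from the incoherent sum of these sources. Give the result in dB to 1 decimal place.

96.8 dB

Converting to relative power and adding: 10^(87.2/10) + 10^(94.9/10) + 10^(90.8/10) = 4.817e+09.
Back to dB: 10·log₁₀ Σ = 96.8 dB.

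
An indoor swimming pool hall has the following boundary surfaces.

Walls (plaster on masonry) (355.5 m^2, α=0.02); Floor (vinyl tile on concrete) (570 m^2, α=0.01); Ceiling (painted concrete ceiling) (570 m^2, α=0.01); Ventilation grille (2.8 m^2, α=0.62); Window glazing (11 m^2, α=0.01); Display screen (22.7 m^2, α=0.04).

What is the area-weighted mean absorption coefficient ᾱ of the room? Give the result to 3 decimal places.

0.014

S = Σ Sᵢ = 355.5 + 570 + 570 + 2.8 + 11 + 22.7 = 1532.0 m^2.
A = 355.5·0.02 + 570·0.01 + 570·0.01 + 2.8·0.62 + 11·0.01 + 22.7·0.04 = 21.264 sabins.
ᾱ = A/S = 0.014.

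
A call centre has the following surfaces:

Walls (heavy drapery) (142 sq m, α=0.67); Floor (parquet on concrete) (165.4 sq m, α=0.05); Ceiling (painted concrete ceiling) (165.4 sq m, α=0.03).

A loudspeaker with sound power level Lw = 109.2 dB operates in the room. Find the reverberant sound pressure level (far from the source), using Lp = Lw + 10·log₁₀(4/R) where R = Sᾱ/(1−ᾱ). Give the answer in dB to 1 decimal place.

Σ(Sᵢαᵢ) = 142·0.67 + 165.4·0.05 + 165.4·0.03 = 108.372; total area S = 472.8 sq m.
ᾱ = 108.372/472.8 = 0.2292; R = Sᾱ/(1−ᾱ) = 108.372/(1−0.2292) = 140.597 sq m.
Lp = Lw + 10 log₁₀(4/R) = 109.2 -15.46 = 93.7 dB.

93.7 dB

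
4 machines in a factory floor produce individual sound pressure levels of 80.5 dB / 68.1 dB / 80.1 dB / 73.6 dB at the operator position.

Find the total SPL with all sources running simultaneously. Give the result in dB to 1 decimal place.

83.9 dB

Sum in the linear (power) domain: Σ 10^(Lᵢ/10) = 10^(80.5/10) + 10^(68.1/10) + 10^(80.1/10) + 10^(73.6/10) = 2.439e+08.
Combined level = 10 log₁₀(2.439e+08) = 83.9 dB.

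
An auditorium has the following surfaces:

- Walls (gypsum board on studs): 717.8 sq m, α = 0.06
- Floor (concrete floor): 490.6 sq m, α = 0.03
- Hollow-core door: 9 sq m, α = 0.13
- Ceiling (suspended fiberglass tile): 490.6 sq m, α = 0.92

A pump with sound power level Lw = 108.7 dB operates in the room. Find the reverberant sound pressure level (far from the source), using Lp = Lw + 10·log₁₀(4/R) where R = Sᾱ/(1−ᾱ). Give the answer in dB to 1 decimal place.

A = 510.308 sabins; S = 1708.0 sq m.
ᾱ = 510.308/1708.0 = 0.2988; R = Sᾱ/(1−ᾱ) = 510.308/(1−0.2988) = 727.764 sq m.
Lp = Lw + 10 log₁₀(4/R) = 108.7 -22.60 = 86.1 dB.

86.1 dB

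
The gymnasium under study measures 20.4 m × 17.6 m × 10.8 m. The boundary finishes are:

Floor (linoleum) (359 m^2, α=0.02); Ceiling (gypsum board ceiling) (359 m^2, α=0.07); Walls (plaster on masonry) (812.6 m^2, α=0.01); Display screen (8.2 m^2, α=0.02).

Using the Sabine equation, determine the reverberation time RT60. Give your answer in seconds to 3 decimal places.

Summing Sᵢαᵢ: 7.180 + 25.130 + 8.126 + 0.164 → A = 40.600 sabins.
V = 20.4·17.6·10.8 = 3877.632 m³.
Sabine: RT60 = 0.161 × 3877.632 / 40.600 = 15.377 s.

15.377 s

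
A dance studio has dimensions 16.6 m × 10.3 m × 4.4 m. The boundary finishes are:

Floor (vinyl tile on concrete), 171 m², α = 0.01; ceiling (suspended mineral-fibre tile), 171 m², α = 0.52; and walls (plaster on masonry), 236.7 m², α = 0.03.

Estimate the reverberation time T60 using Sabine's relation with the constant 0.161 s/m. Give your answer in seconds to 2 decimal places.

1.24 sec

Total absorption A = 171×0.01 + 171×0.52 + 236.7×0.03
  = 1.710 + 88.920 + 7.101 = 97.731 m² sabins.
V = 16.6·10.3·4.4 = 752.312 m³.
T = 0.161 V/A = 0.161·752.312/97.731 = 1.24 s.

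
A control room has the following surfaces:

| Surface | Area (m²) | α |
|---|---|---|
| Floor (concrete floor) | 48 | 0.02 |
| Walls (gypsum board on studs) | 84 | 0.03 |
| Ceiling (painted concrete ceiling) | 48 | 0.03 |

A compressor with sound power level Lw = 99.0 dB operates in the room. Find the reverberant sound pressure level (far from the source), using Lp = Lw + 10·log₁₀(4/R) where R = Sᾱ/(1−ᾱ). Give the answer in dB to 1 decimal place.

98.0 dB

Σ(Sᵢαᵢ) = 48·0.02 + 84·0.03 + 48·0.03 = 4.920; total area S = 180.0 m².
ᾱ = 0.0273, so room constant R = A/(1−ᾱ) = 5.058 m².
Lp = Lw + 10 log₁₀(4/R) = 99.0 -1.02 = 98.0 dB.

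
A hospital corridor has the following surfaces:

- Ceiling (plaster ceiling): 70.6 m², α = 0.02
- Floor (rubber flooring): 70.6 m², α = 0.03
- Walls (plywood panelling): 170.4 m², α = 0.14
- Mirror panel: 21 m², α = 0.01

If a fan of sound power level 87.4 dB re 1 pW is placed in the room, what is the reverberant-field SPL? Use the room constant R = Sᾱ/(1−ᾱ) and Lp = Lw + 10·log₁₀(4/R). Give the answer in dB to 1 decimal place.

78.6 dB

Σ(Sᵢαᵢ) = 70.6×0.02 + 70.6×0.03 + 170.4×0.14 + 21×0.01 = 27.596; total area S = 332.6 m².
ᾱ = 27.596/332.6 = 0.0830; R = Sᾱ/(1−ᾱ) = 27.596/(1−0.0830) = 30.094 m².
Lp = 87.4 + 10·log₁₀(4/30.094) = 87.4 + (-8.76) = 78.6 dB.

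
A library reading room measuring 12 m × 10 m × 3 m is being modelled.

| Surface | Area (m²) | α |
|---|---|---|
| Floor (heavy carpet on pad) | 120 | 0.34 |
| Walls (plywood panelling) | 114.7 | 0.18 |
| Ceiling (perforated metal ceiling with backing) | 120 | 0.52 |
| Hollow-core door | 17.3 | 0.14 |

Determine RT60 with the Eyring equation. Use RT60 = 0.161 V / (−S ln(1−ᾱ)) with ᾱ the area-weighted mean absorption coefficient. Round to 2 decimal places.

S = Σ Sᵢ = 372.0 m².
Absorption A = 120×0.34 + 114.7×0.18 + 120×0.52 + 17.3×0.14 = 126.268 sabins.
Mean coefficient ᾱ = A/S = 0.3394.
Eyring denominator: −S ln(1−ᾱ) = 154.234.
V = 12 × 10 × 3 = 360 m³.
RT60 = 0.161 × 360 / 154.234 = 0.38 s.

0.38 s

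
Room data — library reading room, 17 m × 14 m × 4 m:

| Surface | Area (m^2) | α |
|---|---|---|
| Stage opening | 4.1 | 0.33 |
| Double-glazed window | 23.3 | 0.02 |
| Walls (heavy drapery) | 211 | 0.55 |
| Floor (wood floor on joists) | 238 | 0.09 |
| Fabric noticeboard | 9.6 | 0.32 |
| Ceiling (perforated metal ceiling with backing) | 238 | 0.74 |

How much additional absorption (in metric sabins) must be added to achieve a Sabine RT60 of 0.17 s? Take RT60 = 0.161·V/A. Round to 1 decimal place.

583.1 sabins

Summing Sᵢαᵢ: 1.353 + 0.466 + 116.050 + 21.420 + 3.072 + 176.120 → A₁ = 318.481 sabins.
Target A₂ = 0.161·952/0.17 = 901.600 sabins (V = 952 m³).
Additional absorption ΔA = 901.600 − 318.481 = 583.1 sabins.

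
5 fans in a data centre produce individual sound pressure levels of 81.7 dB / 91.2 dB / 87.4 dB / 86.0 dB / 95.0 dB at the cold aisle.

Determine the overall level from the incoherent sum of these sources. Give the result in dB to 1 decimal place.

Sum in the linear (power) domain: Σ 10^(Lᵢ/10) = 10^(81.7/10) + 10^(91.2/10) + 10^(87.4/10) + 10^(86.0/10) + 10^(95.0/10) = 5.576e+09.
Back to dB: 10·log₁₀ Σ = 97.5 dB.

97.5 dB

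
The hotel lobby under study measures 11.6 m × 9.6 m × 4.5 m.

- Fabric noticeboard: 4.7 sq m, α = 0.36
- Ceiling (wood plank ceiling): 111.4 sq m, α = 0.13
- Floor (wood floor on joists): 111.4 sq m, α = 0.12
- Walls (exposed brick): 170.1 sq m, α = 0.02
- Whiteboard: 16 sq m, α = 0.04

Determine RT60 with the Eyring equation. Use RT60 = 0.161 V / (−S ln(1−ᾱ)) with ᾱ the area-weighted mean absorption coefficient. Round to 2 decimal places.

Total surface area S = 4.7 + 111.4 + 111.4 + 170.1 + 16 = 413.6 sq m.
Σ(Sᵢαᵢ) = 4.7·0.36 + 111.4·0.13 + 111.4·0.12 + 170.1·0.02 + 16·0.04 = 33.584.
ᾱ = 33.584 / 413.6 = 0.0812.
−S·ln(1−ᾱ) = −413.6 × ln(1 − 0.0812) = 35.026.
V = 11.6 × 9.6 × 4.5 = 501.12 m³.
T = 0.161·V/[−S·ln(1−ᾱ)] = 0.161·501.12/35.026 = 2.30 s.

2.30 s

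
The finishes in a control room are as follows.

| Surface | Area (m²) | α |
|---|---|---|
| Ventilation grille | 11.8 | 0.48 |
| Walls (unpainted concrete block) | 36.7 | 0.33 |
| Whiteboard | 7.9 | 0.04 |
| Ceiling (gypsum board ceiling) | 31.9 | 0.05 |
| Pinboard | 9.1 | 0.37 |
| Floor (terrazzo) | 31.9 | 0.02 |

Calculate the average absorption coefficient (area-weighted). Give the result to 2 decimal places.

S = Σ Sᵢ = 11.8 + 36.7 + 7.9 + 31.9 + 9.1 + 31.9 = 129.3 m².
A = 11.8·0.48 + 36.7·0.33 + 7.9·0.04 + 31.9·0.05 + 9.1·0.37 + 31.9·0.02 = 23.691 sabins.
ᾱ = 23.691 / 129.3 = 0.18.

0.18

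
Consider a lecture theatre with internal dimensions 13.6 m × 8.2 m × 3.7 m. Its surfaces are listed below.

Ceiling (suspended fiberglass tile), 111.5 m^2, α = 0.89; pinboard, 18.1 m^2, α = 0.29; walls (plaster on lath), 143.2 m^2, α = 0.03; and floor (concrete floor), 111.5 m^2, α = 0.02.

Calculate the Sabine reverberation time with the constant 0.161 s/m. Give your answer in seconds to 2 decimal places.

0.60 sec

Total absorption A = 111.5·0.89 + 18.1·0.29 + 143.2·0.03 + 111.5·0.02
  = 99.235 + 5.249 + 4.296 + 2.230 = 111.010 m^2 sabins.
Volume V = 13.6 × 8.2 × 3.7 = 412.624 m³.
Sabine: RT60 = 0.161 × 412.624 / 111.010 = 0.60 s.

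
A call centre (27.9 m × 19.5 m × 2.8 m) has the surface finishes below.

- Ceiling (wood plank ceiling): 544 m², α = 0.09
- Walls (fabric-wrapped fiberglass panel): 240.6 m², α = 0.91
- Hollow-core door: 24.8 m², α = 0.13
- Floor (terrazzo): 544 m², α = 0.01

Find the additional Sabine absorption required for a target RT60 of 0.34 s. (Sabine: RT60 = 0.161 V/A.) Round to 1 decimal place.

444.8 sabins

A₁ = Σ Sᵢαᵢ = 544·0.09 + 240.6·0.91 + 24.8·0.13 + 544·0.01 = 276.570 sabins.
Target A₂ = 0.161·1523.34/0.34 = 721.346 sabins (V = 1523.34 m³).
Additional absorption ΔA = 721.346 − 276.570 = 444.8 sabins.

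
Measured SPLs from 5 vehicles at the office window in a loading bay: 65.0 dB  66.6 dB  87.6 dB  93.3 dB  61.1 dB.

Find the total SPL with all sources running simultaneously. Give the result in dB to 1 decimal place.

94.3 dB

Converting to relative power and adding: 10^(65.0/10) + 10^(66.6/10) + 10^(87.6/10) + 10^(93.3/10) + 10^(61.1/10) = 2.722e+09.
Back to dB: 10·log₁₀ Σ = 94.3 dB.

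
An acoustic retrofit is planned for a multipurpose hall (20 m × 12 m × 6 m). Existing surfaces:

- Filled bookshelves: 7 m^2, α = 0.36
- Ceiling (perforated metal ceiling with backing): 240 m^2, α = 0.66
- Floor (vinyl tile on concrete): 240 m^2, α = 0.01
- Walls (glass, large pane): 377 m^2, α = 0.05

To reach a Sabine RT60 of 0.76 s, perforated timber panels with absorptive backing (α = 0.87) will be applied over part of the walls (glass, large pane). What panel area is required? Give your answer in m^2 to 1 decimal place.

149.9

Equivalent absorption area: A₁ = 7×0.36 + 240×0.66 + 240×0.01 + 377×0.05 = 182.170 m^2.
Required A₂ = 0.161·1440/0.76 = 305.053 sabins.
Absorption to add: 305.053 − 182.170 = 122.883 sabins.
Each m^2 of panel replacing the walls (glass, large pane) adds (0.87 − 0.05) = 0.82 sabins.
Area = ΔA/Δα = 122.883/0.82 = 149.9 m^2.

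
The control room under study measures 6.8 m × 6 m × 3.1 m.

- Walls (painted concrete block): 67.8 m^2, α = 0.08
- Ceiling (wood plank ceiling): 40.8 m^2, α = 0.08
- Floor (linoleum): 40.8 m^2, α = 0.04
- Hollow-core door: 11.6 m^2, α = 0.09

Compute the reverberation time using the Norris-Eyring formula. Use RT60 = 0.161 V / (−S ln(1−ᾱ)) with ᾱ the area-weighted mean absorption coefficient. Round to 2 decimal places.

S = Σ Sᵢ = 161.0 m^2.
Σ(Sᵢαᵢ) = 67.8×0.08 + 40.8×0.08 + 40.8×0.04 + 11.6×0.09 = 11.364.
ᾱ = 11.364 / 161.0 = 0.0706.
−S·ln(1−ᾱ) = −161.0 × ln(1 − 0.0706) = 11.788.
V = 6.8 × 6 × 3.1 = 126.48 m³.
T = 0.161·V/[−S·ln(1−ᾱ)] = 0.161·126.48/11.788 = 1.73 s.

1.73 seconds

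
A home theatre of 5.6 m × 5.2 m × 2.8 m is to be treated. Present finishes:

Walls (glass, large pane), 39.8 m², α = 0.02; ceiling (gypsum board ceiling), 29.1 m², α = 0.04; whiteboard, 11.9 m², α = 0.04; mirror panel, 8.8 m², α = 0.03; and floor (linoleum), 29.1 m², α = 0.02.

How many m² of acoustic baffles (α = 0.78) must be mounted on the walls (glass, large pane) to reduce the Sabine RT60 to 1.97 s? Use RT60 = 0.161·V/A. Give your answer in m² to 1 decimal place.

4.4

Equivalent absorption area: A₁ = 39.8·0.02 + 29.1·0.04 + 11.9·0.04 + 8.8·0.03 + 29.1·0.02 = 3.282 m².
V = 81.536 m³. Target absorption A₂ = 0.161 × 81.536 / 1.97 = 6.664 sabins.
ΔA needed = 6.664 − 3.282 = 3.382 sabins.
Net gain per m²: Δα = 0.78 − 0.02 = 0.76.
Panel area = 3.382 / 0.76 = 4.4 m².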